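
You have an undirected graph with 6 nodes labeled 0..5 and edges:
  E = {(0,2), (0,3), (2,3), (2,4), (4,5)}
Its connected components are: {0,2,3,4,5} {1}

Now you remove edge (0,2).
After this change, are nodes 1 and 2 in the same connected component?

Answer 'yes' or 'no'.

Initial components: {0,2,3,4,5} {1}
Removing edge (0,2): not a bridge — component count unchanged at 2.
New components: {0,2,3,4,5} {1}
Are 1 and 2 in the same component? no

Answer: no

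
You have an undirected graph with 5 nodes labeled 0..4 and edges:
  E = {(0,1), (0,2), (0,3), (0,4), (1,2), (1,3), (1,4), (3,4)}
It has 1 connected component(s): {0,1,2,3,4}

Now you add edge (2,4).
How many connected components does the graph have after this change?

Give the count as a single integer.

Answer: 1

Derivation:
Initial component count: 1
Add (2,4): endpoints already in same component. Count unchanged: 1.
New component count: 1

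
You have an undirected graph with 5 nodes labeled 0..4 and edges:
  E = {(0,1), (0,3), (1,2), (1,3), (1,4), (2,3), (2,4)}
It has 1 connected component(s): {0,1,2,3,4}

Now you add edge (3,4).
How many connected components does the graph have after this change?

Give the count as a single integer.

Answer: 1

Derivation:
Initial component count: 1
Add (3,4): endpoints already in same component. Count unchanged: 1.
New component count: 1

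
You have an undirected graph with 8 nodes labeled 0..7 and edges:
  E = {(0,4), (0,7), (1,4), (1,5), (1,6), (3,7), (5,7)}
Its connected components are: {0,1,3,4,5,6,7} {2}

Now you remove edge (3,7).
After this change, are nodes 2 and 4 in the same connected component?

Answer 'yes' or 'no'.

Answer: no

Derivation:
Initial components: {0,1,3,4,5,6,7} {2}
Removing edge (3,7): it was a bridge — component count 2 -> 3.
New components: {0,1,4,5,6,7} {2} {3}
Are 2 and 4 in the same component? no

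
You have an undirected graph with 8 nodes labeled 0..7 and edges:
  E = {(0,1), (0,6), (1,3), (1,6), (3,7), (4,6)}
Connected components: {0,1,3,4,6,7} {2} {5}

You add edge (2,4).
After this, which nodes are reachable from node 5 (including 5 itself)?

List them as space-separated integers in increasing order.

Answer: 5

Derivation:
Before: nodes reachable from 5: {5}
Adding (2,4): merges two components, but neither contains 5. Reachability from 5 unchanged.
After: nodes reachable from 5: {5}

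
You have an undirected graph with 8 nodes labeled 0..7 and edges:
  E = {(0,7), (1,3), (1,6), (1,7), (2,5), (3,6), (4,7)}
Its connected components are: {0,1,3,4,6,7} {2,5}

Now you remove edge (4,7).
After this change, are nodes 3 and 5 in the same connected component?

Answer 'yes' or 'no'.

Initial components: {0,1,3,4,6,7} {2,5}
Removing edge (4,7): it was a bridge — component count 2 -> 3.
New components: {0,1,3,6,7} {2,5} {4}
Are 3 and 5 in the same component? no

Answer: no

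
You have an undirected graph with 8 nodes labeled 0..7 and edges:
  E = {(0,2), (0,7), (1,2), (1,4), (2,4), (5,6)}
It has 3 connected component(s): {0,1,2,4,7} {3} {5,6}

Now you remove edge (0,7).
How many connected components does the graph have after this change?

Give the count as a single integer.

Initial component count: 3
Remove (0,7): it was a bridge. Count increases: 3 -> 4.
  After removal, components: {0,1,2,4} {3} {5,6} {7}
New component count: 4

Answer: 4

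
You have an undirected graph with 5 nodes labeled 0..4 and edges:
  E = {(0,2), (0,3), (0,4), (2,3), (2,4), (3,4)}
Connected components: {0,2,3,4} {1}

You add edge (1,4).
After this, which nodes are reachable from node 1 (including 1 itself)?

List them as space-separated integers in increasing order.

Before: nodes reachable from 1: {1}
Adding (1,4): merges 1's component with another. Reachability grows.
After: nodes reachable from 1: {0,1,2,3,4}

Answer: 0 1 2 3 4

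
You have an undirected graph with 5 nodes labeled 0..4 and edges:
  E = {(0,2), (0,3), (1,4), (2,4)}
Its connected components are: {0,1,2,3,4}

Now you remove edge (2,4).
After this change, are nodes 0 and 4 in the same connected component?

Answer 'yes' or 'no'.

Initial components: {0,1,2,3,4}
Removing edge (2,4): it was a bridge — component count 1 -> 2.
New components: {0,2,3} {1,4}
Are 0 and 4 in the same component? no

Answer: no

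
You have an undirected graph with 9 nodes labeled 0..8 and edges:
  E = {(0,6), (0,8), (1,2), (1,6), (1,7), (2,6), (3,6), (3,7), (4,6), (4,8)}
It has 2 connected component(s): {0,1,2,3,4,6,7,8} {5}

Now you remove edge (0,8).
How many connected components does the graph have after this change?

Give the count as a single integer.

Initial component count: 2
Remove (0,8): not a bridge. Count unchanged: 2.
  After removal, components: {0,1,2,3,4,6,7,8} {5}
New component count: 2

Answer: 2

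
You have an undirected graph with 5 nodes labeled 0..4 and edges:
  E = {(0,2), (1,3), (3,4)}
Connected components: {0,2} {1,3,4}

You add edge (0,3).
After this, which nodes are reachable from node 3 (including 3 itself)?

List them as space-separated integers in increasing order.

Answer: 0 1 2 3 4

Derivation:
Before: nodes reachable from 3: {1,3,4}
Adding (0,3): merges 3's component with another. Reachability grows.
After: nodes reachable from 3: {0,1,2,3,4}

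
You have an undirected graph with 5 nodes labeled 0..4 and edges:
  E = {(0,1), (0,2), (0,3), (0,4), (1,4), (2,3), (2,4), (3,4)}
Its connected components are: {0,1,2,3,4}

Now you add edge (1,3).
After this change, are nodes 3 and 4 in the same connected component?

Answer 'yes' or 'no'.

Initial components: {0,1,2,3,4}
Adding edge (1,3): both already in same component {0,1,2,3,4}. No change.
New components: {0,1,2,3,4}
Are 3 and 4 in the same component? yes

Answer: yes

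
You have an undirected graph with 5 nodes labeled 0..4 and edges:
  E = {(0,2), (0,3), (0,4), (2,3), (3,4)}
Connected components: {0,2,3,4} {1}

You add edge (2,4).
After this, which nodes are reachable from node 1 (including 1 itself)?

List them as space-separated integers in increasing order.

Before: nodes reachable from 1: {1}
Adding (2,4): both endpoints already in same component. Reachability from 1 unchanged.
After: nodes reachable from 1: {1}

Answer: 1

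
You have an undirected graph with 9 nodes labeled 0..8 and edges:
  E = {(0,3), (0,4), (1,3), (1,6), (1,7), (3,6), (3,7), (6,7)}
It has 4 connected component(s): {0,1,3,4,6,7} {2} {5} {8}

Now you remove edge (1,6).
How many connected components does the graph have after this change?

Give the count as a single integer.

Answer: 4

Derivation:
Initial component count: 4
Remove (1,6): not a bridge. Count unchanged: 4.
  After removal, components: {0,1,3,4,6,7} {2} {5} {8}
New component count: 4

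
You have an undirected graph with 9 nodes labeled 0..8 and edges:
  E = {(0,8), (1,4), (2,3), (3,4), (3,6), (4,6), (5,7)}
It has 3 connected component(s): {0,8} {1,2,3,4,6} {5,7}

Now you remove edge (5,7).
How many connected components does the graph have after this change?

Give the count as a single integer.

Initial component count: 3
Remove (5,7): it was a bridge. Count increases: 3 -> 4.
  After removal, components: {0,8} {1,2,3,4,6} {5} {7}
New component count: 4

Answer: 4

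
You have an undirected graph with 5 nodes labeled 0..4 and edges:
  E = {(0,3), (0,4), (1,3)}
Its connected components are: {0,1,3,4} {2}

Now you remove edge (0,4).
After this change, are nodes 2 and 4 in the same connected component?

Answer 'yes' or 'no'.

Initial components: {0,1,3,4} {2}
Removing edge (0,4): it was a bridge — component count 2 -> 3.
New components: {0,1,3} {2} {4}
Are 2 and 4 in the same component? no

Answer: no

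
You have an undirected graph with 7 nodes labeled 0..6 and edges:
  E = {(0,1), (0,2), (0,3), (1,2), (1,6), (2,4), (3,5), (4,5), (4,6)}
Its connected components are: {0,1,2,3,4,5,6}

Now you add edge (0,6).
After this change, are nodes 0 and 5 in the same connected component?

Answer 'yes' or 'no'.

Answer: yes

Derivation:
Initial components: {0,1,2,3,4,5,6}
Adding edge (0,6): both already in same component {0,1,2,3,4,5,6}. No change.
New components: {0,1,2,3,4,5,6}
Are 0 and 5 in the same component? yes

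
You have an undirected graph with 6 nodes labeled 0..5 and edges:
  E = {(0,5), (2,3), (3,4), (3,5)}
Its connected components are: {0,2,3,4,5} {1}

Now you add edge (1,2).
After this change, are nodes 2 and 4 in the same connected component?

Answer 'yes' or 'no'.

Answer: yes

Derivation:
Initial components: {0,2,3,4,5} {1}
Adding edge (1,2): merges {1} and {0,2,3,4,5}.
New components: {0,1,2,3,4,5}
Are 2 and 4 in the same component? yes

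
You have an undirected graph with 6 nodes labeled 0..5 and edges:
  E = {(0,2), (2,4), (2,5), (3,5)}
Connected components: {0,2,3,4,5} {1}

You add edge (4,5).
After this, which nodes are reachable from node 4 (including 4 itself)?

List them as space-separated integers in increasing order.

Before: nodes reachable from 4: {0,2,3,4,5}
Adding (4,5): both endpoints already in same component. Reachability from 4 unchanged.
After: nodes reachable from 4: {0,2,3,4,5}

Answer: 0 2 3 4 5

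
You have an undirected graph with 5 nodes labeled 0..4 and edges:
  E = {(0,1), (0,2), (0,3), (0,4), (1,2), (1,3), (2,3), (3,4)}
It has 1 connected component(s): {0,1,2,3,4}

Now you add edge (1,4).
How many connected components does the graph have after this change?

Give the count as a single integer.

Answer: 1

Derivation:
Initial component count: 1
Add (1,4): endpoints already in same component. Count unchanged: 1.
New component count: 1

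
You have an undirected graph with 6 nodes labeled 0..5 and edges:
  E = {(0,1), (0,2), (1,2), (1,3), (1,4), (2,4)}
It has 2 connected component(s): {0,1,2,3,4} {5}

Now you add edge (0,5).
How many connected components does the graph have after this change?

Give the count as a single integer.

Answer: 1

Derivation:
Initial component count: 2
Add (0,5): merges two components. Count decreases: 2 -> 1.
New component count: 1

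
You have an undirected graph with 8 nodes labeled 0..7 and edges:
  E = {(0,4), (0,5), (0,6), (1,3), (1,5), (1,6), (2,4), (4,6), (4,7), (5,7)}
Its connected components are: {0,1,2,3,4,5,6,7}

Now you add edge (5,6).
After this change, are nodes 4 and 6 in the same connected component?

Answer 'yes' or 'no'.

Answer: yes

Derivation:
Initial components: {0,1,2,3,4,5,6,7}
Adding edge (5,6): both already in same component {0,1,2,3,4,5,6,7}. No change.
New components: {0,1,2,3,4,5,6,7}
Are 4 and 6 in the same component? yes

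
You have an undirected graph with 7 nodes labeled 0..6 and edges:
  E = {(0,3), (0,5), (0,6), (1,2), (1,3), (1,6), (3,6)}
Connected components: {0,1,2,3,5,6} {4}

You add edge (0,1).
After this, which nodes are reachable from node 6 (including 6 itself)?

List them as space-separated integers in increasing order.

Before: nodes reachable from 6: {0,1,2,3,5,6}
Adding (0,1): both endpoints already in same component. Reachability from 6 unchanged.
After: nodes reachable from 6: {0,1,2,3,5,6}

Answer: 0 1 2 3 5 6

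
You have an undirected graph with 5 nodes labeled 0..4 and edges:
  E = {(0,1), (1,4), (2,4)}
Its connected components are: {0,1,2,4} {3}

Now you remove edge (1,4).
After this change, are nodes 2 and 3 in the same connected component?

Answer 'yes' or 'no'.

Initial components: {0,1,2,4} {3}
Removing edge (1,4): it was a bridge — component count 2 -> 3.
New components: {0,1} {2,4} {3}
Are 2 and 3 in the same component? no

Answer: no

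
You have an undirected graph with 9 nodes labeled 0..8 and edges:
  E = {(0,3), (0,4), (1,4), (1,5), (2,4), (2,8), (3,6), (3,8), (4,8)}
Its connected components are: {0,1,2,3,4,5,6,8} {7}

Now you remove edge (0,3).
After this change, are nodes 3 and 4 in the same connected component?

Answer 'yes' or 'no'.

Initial components: {0,1,2,3,4,5,6,8} {7}
Removing edge (0,3): not a bridge — component count unchanged at 2.
New components: {0,1,2,3,4,5,6,8} {7}
Are 3 and 4 in the same component? yes

Answer: yes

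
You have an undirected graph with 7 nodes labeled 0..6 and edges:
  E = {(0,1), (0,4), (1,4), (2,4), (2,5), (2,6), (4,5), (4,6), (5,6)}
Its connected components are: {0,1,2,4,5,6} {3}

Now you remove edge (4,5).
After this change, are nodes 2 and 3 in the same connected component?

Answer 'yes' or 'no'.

Initial components: {0,1,2,4,5,6} {3}
Removing edge (4,5): not a bridge — component count unchanged at 2.
New components: {0,1,2,4,5,6} {3}
Are 2 and 3 in the same component? no

Answer: no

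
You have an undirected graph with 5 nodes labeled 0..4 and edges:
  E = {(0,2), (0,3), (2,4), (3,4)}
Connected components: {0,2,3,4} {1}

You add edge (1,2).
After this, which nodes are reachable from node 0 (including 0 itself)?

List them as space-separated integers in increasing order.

Before: nodes reachable from 0: {0,2,3,4}
Adding (1,2): merges 0's component with another. Reachability grows.
After: nodes reachable from 0: {0,1,2,3,4}

Answer: 0 1 2 3 4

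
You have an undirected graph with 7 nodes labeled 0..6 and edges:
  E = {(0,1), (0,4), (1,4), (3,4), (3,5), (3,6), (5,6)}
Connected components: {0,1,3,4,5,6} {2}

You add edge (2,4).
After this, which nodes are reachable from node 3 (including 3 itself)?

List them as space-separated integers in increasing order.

Before: nodes reachable from 3: {0,1,3,4,5,6}
Adding (2,4): merges 3's component with another. Reachability grows.
After: nodes reachable from 3: {0,1,2,3,4,5,6}

Answer: 0 1 2 3 4 5 6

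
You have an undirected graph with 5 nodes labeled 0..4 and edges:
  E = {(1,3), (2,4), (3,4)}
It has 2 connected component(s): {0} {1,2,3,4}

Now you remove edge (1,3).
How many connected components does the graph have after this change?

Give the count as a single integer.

Initial component count: 2
Remove (1,3): it was a bridge. Count increases: 2 -> 3.
  After removal, components: {0} {1} {2,3,4}
New component count: 3

Answer: 3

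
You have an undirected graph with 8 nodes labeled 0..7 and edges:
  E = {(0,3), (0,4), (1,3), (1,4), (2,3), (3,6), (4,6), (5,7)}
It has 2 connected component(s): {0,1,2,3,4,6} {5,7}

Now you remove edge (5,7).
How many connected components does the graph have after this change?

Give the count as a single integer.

Answer: 3

Derivation:
Initial component count: 2
Remove (5,7): it was a bridge. Count increases: 2 -> 3.
  After removal, components: {0,1,2,3,4,6} {5} {7}
New component count: 3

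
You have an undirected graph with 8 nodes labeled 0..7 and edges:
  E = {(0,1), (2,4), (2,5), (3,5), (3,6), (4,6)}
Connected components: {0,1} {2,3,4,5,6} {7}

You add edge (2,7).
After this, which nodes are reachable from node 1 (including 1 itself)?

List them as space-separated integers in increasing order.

Answer: 0 1

Derivation:
Before: nodes reachable from 1: {0,1}
Adding (2,7): merges two components, but neither contains 1. Reachability from 1 unchanged.
After: nodes reachable from 1: {0,1}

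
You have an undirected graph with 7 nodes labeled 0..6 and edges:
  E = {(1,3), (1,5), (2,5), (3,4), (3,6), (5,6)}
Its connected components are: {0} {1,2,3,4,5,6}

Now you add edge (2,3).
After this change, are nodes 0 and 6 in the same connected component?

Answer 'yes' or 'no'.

Initial components: {0} {1,2,3,4,5,6}
Adding edge (2,3): both already in same component {1,2,3,4,5,6}. No change.
New components: {0} {1,2,3,4,5,6}
Are 0 and 6 in the same component? no

Answer: no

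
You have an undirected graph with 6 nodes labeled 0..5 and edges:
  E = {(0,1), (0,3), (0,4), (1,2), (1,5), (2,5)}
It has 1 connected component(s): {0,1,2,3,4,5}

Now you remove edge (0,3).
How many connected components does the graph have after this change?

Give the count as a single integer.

Answer: 2

Derivation:
Initial component count: 1
Remove (0,3): it was a bridge. Count increases: 1 -> 2.
  After removal, components: {0,1,2,4,5} {3}
New component count: 2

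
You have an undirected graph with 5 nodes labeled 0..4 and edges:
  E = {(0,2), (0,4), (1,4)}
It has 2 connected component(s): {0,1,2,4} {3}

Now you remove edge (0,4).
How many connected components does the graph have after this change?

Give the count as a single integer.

Initial component count: 2
Remove (0,4): it was a bridge. Count increases: 2 -> 3.
  After removal, components: {0,2} {1,4} {3}
New component count: 3

Answer: 3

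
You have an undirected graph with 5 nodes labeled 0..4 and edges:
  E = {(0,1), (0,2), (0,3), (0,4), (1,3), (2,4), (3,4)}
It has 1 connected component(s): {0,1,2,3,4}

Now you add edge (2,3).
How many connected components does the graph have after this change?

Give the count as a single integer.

Initial component count: 1
Add (2,3): endpoints already in same component. Count unchanged: 1.
New component count: 1

Answer: 1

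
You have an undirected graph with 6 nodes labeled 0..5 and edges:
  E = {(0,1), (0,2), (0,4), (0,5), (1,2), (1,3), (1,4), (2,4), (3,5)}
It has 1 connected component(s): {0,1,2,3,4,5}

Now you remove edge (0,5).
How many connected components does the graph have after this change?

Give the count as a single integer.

Initial component count: 1
Remove (0,5): not a bridge. Count unchanged: 1.
  After removal, components: {0,1,2,3,4,5}
New component count: 1

Answer: 1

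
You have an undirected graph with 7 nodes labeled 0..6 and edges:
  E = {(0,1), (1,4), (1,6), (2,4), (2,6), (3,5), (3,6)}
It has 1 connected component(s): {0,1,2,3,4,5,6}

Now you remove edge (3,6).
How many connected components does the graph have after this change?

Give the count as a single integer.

Answer: 2

Derivation:
Initial component count: 1
Remove (3,6): it was a bridge. Count increases: 1 -> 2.
  After removal, components: {0,1,2,4,6} {3,5}
New component count: 2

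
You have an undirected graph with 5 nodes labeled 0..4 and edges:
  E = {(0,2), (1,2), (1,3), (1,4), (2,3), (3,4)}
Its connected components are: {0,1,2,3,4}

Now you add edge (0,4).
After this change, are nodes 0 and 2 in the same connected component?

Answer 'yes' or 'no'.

Answer: yes

Derivation:
Initial components: {0,1,2,3,4}
Adding edge (0,4): both already in same component {0,1,2,3,4}. No change.
New components: {0,1,2,3,4}
Are 0 and 2 in the same component? yes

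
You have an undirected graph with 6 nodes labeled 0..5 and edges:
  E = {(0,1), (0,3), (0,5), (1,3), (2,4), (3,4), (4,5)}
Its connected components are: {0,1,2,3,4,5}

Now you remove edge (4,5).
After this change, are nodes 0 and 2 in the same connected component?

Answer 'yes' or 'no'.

Initial components: {0,1,2,3,4,5}
Removing edge (4,5): not a bridge — component count unchanged at 1.
New components: {0,1,2,3,4,5}
Are 0 and 2 in the same component? yes

Answer: yes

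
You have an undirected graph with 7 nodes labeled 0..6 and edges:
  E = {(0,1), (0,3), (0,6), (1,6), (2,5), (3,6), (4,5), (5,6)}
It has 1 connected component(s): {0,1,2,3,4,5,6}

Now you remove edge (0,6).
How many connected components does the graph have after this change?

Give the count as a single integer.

Answer: 1

Derivation:
Initial component count: 1
Remove (0,6): not a bridge. Count unchanged: 1.
  After removal, components: {0,1,2,3,4,5,6}
New component count: 1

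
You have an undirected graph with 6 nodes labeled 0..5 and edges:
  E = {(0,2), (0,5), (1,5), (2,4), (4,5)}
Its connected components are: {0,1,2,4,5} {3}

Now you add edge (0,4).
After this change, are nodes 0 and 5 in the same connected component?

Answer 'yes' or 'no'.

Initial components: {0,1,2,4,5} {3}
Adding edge (0,4): both already in same component {0,1,2,4,5}. No change.
New components: {0,1,2,4,5} {3}
Are 0 and 5 in the same component? yes

Answer: yes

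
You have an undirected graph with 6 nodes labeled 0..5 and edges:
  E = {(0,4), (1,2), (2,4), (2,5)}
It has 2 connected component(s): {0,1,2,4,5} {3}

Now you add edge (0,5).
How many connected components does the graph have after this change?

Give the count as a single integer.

Initial component count: 2
Add (0,5): endpoints already in same component. Count unchanged: 2.
New component count: 2

Answer: 2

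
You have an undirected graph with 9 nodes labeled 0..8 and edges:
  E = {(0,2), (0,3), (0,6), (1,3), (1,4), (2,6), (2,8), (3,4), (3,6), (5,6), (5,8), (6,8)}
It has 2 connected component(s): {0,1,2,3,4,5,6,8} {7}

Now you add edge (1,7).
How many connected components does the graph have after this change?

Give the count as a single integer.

Initial component count: 2
Add (1,7): merges two components. Count decreases: 2 -> 1.
New component count: 1

Answer: 1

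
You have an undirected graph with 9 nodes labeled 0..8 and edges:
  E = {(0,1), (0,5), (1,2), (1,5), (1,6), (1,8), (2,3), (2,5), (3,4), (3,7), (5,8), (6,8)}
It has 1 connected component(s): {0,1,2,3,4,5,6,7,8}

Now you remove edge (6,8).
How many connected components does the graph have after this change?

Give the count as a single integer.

Initial component count: 1
Remove (6,8): not a bridge. Count unchanged: 1.
  After removal, components: {0,1,2,3,4,5,6,7,8}
New component count: 1

Answer: 1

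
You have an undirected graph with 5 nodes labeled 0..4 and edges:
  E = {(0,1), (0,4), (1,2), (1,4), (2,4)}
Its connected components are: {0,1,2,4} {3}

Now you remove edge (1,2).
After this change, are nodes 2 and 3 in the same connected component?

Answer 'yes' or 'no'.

Initial components: {0,1,2,4} {3}
Removing edge (1,2): not a bridge — component count unchanged at 2.
New components: {0,1,2,4} {3}
Are 2 and 3 in the same component? no

Answer: no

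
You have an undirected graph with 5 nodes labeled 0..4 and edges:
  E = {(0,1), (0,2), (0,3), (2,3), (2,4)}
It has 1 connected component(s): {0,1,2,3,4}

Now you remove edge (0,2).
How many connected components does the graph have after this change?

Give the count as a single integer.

Initial component count: 1
Remove (0,2): not a bridge. Count unchanged: 1.
  After removal, components: {0,1,2,3,4}
New component count: 1

Answer: 1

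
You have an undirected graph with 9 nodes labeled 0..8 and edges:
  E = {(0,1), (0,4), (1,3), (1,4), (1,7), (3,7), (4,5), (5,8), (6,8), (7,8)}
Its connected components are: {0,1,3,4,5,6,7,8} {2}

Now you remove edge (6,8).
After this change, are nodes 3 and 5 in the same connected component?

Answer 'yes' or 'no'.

Answer: yes

Derivation:
Initial components: {0,1,3,4,5,6,7,8} {2}
Removing edge (6,8): it was a bridge — component count 2 -> 3.
New components: {0,1,3,4,5,7,8} {2} {6}
Are 3 and 5 in the same component? yes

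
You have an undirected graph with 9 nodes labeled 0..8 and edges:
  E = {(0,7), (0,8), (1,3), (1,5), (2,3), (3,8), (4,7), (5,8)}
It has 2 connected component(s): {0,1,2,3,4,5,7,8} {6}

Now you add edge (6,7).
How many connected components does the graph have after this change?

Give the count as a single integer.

Answer: 1

Derivation:
Initial component count: 2
Add (6,7): merges two components. Count decreases: 2 -> 1.
New component count: 1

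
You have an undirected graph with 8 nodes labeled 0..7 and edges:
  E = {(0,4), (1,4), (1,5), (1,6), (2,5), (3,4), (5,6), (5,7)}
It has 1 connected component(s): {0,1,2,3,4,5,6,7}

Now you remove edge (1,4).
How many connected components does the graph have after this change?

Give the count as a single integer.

Initial component count: 1
Remove (1,4): it was a bridge. Count increases: 1 -> 2.
  After removal, components: {0,3,4} {1,2,5,6,7}
New component count: 2

Answer: 2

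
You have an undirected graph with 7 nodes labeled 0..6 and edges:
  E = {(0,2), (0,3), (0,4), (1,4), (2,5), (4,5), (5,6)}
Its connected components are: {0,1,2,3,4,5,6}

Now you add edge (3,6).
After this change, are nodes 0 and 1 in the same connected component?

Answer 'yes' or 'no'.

Initial components: {0,1,2,3,4,5,6}
Adding edge (3,6): both already in same component {0,1,2,3,4,5,6}. No change.
New components: {0,1,2,3,4,5,6}
Are 0 and 1 in the same component? yes

Answer: yes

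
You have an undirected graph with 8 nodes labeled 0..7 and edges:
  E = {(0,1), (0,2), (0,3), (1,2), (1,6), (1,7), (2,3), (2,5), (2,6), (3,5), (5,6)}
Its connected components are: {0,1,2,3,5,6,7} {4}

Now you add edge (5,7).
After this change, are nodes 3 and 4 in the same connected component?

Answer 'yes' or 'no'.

Answer: no

Derivation:
Initial components: {0,1,2,3,5,6,7} {4}
Adding edge (5,7): both already in same component {0,1,2,3,5,6,7}. No change.
New components: {0,1,2,3,5,6,7} {4}
Are 3 and 4 in the same component? no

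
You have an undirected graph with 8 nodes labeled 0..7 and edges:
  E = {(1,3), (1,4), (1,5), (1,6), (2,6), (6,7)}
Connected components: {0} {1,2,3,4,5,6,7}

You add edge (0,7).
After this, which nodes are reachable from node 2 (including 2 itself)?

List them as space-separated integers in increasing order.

Answer: 0 1 2 3 4 5 6 7

Derivation:
Before: nodes reachable from 2: {1,2,3,4,5,6,7}
Adding (0,7): merges 2's component with another. Reachability grows.
After: nodes reachable from 2: {0,1,2,3,4,5,6,7}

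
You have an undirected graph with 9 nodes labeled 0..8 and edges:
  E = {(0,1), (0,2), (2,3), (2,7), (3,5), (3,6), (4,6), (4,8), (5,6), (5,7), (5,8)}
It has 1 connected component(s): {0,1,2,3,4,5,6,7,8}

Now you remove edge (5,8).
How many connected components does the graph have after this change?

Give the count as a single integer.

Initial component count: 1
Remove (5,8): not a bridge. Count unchanged: 1.
  After removal, components: {0,1,2,3,4,5,6,7,8}
New component count: 1

Answer: 1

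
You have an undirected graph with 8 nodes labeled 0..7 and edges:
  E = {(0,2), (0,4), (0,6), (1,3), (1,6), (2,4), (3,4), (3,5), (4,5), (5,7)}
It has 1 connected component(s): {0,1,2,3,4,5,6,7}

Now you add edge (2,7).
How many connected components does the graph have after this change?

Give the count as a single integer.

Initial component count: 1
Add (2,7): endpoints already in same component. Count unchanged: 1.
New component count: 1

Answer: 1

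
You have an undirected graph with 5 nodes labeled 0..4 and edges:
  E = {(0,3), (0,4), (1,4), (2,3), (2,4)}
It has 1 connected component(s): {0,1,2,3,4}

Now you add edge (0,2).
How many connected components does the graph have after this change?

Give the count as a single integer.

Initial component count: 1
Add (0,2): endpoints already in same component. Count unchanged: 1.
New component count: 1

Answer: 1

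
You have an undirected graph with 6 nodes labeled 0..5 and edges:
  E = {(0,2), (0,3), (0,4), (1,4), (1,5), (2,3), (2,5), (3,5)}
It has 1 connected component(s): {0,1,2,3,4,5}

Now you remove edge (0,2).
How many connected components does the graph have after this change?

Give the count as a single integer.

Initial component count: 1
Remove (0,2): not a bridge. Count unchanged: 1.
  After removal, components: {0,1,2,3,4,5}
New component count: 1

Answer: 1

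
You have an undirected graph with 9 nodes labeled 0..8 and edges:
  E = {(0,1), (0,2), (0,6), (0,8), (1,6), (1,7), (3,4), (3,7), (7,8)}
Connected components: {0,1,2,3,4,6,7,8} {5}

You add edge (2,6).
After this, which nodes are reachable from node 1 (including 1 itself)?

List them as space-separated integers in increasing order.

Answer: 0 1 2 3 4 6 7 8

Derivation:
Before: nodes reachable from 1: {0,1,2,3,4,6,7,8}
Adding (2,6): both endpoints already in same component. Reachability from 1 unchanged.
After: nodes reachable from 1: {0,1,2,3,4,6,7,8}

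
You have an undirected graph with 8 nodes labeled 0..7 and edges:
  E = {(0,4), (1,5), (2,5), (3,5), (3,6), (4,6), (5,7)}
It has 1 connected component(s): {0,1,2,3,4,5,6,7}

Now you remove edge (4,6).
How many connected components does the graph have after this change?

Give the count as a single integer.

Answer: 2

Derivation:
Initial component count: 1
Remove (4,6): it was a bridge. Count increases: 1 -> 2.
  After removal, components: {0,4} {1,2,3,5,6,7}
New component count: 2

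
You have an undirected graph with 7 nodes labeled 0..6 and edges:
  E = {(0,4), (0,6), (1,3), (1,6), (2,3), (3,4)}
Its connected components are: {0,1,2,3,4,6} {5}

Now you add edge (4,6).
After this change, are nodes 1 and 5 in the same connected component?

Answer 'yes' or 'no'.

Answer: no

Derivation:
Initial components: {0,1,2,3,4,6} {5}
Adding edge (4,6): both already in same component {0,1,2,3,4,6}. No change.
New components: {0,1,2,3,4,6} {5}
Are 1 and 5 in the same component? no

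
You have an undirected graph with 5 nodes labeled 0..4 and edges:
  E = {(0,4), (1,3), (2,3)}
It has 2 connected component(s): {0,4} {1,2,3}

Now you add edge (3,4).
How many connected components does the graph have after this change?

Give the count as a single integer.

Initial component count: 2
Add (3,4): merges two components. Count decreases: 2 -> 1.
New component count: 1

Answer: 1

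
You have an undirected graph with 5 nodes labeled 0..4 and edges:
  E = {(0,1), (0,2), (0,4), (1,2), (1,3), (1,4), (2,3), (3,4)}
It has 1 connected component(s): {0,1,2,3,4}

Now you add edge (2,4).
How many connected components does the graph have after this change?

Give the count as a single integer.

Initial component count: 1
Add (2,4): endpoints already in same component. Count unchanged: 1.
New component count: 1

Answer: 1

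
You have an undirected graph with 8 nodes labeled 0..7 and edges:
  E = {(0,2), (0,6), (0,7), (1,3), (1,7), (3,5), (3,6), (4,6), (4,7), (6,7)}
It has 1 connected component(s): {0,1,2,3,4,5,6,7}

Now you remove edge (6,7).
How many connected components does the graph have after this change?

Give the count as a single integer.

Initial component count: 1
Remove (6,7): not a bridge. Count unchanged: 1.
  After removal, components: {0,1,2,3,4,5,6,7}
New component count: 1

Answer: 1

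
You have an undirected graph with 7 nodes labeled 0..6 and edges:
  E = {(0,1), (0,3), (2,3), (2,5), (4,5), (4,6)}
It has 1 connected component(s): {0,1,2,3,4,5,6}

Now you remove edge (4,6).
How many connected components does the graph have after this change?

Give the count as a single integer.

Initial component count: 1
Remove (4,6): it was a bridge. Count increases: 1 -> 2.
  After removal, components: {0,1,2,3,4,5} {6}
New component count: 2

Answer: 2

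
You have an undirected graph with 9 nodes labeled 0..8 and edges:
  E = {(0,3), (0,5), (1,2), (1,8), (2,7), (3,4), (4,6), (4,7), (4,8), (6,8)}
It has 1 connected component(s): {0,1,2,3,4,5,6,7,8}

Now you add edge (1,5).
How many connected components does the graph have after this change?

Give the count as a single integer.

Initial component count: 1
Add (1,5): endpoints already in same component. Count unchanged: 1.
New component count: 1

Answer: 1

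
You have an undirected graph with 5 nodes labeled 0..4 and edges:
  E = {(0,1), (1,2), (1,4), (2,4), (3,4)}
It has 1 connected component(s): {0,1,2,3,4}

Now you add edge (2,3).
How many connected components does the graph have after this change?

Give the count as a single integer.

Answer: 1

Derivation:
Initial component count: 1
Add (2,3): endpoints already in same component. Count unchanged: 1.
New component count: 1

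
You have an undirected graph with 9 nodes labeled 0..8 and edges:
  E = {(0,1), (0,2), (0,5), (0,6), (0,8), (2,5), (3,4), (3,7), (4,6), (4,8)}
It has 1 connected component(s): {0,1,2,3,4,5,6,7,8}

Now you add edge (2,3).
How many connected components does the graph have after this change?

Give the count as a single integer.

Answer: 1

Derivation:
Initial component count: 1
Add (2,3): endpoints already in same component. Count unchanged: 1.
New component count: 1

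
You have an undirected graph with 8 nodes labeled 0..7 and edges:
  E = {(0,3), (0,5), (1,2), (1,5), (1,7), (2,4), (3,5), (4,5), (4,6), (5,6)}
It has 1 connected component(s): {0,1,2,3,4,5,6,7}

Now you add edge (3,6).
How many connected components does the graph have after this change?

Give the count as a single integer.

Answer: 1

Derivation:
Initial component count: 1
Add (3,6): endpoints already in same component. Count unchanged: 1.
New component count: 1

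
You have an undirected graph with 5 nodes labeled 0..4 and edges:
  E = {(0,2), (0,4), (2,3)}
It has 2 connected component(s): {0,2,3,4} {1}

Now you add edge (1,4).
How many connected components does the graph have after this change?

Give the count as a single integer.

Answer: 1

Derivation:
Initial component count: 2
Add (1,4): merges two components. Count decreases: 2 -> 1.
New component count: 1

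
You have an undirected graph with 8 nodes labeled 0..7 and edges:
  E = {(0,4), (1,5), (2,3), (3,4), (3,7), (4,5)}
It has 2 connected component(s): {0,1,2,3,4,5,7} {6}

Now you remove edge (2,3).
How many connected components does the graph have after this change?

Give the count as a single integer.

Initial component count: 2
Remove (2,3): it was a bridge. Count increases: 2 -> 3.
  After removal, components: {0,1,3,4,5,7} {2} {6}
New component count: 3

Answer: 3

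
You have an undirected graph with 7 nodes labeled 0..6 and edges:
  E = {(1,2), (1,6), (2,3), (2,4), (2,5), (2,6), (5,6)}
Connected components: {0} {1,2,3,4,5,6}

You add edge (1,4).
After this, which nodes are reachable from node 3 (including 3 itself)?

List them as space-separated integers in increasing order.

Answer: 1 2 3 4 5 6

Derivation:
Before: nodes reachable from 3: {1,2,3,4,5,6}
Adding (1,4): both endpoints already in same component. Reachability from 3 unchanged.
After: nodes reachable from 3: {1,2,3,4,5,6}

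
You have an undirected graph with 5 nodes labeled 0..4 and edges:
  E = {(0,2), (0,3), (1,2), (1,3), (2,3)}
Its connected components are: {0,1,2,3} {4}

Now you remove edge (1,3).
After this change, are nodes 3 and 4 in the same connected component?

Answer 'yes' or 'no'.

Answer: no

Derivation:
Initial components: {0,1,2,3} {4}
Removing edge (1,3): not a bridge — component count unchanged at 2.
New components: {0,1,2,3} {4}
Are 3 and 4 in the same component? no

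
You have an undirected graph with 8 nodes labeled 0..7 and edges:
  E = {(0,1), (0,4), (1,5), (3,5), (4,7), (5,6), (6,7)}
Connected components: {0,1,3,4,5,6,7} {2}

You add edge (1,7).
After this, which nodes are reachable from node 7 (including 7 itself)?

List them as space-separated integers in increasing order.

Before: nodes reachable from 7: {0,1,3,4,5,6,7}
Adding (1,7): both endpoints already in same component. Reachability from 7 unchanged.
After: nodes reachable from 7: {0,1,3,4,5,6,7}

Answer: 0 1 3 4 5 6 7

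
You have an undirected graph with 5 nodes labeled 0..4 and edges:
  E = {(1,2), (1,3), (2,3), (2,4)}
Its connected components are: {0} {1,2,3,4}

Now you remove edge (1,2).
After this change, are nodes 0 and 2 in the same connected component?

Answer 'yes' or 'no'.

Initial components: {0} {1,2,3,4}
Removing edge (1,2): not a bridge — component count unchanged at 2.
New components: {0} {1,2,3,4}
Are 0 and 2 in the same component? no

Answer: no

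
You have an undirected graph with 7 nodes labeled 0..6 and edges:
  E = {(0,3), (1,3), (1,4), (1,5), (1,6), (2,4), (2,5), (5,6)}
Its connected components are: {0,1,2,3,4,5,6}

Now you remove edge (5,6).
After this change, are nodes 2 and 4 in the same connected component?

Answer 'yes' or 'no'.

Initial components: {0,1,2,3,4,5,6}
Removing edge (5,6): not a bridge — component count unchanged at 1.
New components: {0,1,2,3,4,5,6}
Are 2 and 4 in the same component? yes

Answer: yes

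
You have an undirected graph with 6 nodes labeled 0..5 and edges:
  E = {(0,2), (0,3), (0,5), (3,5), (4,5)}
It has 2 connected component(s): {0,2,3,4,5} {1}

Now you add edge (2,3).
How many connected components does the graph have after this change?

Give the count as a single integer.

Initial component count: 2
Add (2,3): endpoints already in same component. Count unchanged: 2.
New component count: 2

Answer: 2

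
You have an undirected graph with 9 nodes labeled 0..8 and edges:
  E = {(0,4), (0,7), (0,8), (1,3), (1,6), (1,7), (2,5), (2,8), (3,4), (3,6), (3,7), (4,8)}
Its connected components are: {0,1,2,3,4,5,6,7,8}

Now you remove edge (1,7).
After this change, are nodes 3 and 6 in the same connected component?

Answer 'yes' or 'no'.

Answer: yes

Derivation:
Initial components: {0,1,2,3,4,5,6,7,8}
Removing edge (1,7): not a bridge — component count unchanged at 1.
New components: {0,1,2,3,4,5,6,7,8}
Are 3 and 6 in the same component? yes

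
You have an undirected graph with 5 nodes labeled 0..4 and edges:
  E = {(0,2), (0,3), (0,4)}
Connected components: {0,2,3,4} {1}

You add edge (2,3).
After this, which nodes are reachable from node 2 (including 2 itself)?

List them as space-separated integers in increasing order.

Answer: 0 2 3 4

Derivation:
Before: nodes reachable from 2: {0,2,3,4}
Adding (2,3): both endpoints already in same component. Reachability from 2 unchanged.
After: nodes reachable from 2: {0,2,3,4}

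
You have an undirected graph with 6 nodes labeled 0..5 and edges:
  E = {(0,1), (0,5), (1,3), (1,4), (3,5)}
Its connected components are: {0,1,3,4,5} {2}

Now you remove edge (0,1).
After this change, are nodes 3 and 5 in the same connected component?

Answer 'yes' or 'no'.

Initial components: {0,1,3,4,5} {2}
Removing edge (0,1): not a bridge — component count unchanged at 2.
New components: {0,1,3,4,5} {2}
Are 3 and 5 in the same component? yes

Answer: yes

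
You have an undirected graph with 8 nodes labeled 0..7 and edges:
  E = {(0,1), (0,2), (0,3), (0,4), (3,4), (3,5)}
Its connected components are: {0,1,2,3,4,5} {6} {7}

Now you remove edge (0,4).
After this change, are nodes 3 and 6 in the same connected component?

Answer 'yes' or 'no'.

Initial components: {0,1,2,3,4,5} {6} {7}
Removing edge (0,4): not a bridge — component count unchanged at 3.
New components: {0,1,2,3,4,5} {6} {7}
Are 3 and 6 in the same component? no

Answer: no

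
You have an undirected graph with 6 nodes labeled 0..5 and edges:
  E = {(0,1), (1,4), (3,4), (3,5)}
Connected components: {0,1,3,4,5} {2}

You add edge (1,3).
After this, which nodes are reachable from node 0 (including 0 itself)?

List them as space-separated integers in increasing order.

Before: nodes reachable from 0: {0,1,3,4,5}
Adding (1,3): both endpoints already in same component. Reachability from 0 unchanged.
After: nodes reachable from 0: {0,1,3,4,5}

Answer: 0 1 3 4 5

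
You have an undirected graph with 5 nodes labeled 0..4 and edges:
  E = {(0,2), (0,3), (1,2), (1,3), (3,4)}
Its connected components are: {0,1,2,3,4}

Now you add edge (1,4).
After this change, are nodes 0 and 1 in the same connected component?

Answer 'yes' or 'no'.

Initial components: {0,1,2,3,4}
Adding edge (1,4): both already in same component {0,1,2,3,4}. No change.
New components: {0,1,2,3,4}
Are 0 and 1 in the same component? yes

Answer: yes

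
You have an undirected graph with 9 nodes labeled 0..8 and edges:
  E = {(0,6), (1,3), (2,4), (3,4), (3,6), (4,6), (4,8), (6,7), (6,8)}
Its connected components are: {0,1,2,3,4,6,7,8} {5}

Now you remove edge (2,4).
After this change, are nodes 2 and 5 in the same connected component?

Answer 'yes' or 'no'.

Answer: no

Derivation:
Initial components: {0,1,2,3,4,6,7,8} {5}
Removing edge (2,4): it was a bridge — component count 2 -> 3.
New components: {0,1,3,4,6,7,8} {2} {5}
Are 2 and 5 in the same component? no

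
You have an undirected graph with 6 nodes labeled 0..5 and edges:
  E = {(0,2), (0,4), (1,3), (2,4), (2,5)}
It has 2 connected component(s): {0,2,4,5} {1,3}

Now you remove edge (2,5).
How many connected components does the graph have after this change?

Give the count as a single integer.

Initial component count: 2
Remove (2,5): it was a bridge. Count increases: 2 -> 3.
  After removal, components: {0,2,4} {1,3} {5}
New component count: 3

Answer: 3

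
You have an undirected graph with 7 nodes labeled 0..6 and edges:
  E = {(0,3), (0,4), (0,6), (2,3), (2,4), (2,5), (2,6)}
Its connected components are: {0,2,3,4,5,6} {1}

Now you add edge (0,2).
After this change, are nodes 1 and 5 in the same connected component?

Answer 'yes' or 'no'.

Initial components: {0,2,3,4,5,6} {1}
Adding edge (0,2): both already in same component {0,2,3,4,5,6}. No change.
New components: {0,2,3,4,5,6} {1}
Are 1 and 5 in the same component? no

Answer: no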